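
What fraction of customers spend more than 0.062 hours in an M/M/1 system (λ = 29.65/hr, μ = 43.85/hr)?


W ~ Exponential(μ−λ) for M/M/1.
μ − λ = 43.85 − 29.65 = 14.2000
P(W > t) = e^{−(μ−λ)t} = e^{−0.8804} = 0.414617

Final: 0.414617


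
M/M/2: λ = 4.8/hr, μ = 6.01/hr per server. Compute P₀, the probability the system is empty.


a = λ/μ = 4.8/6.01 = 0.7987; ρ = a/c = 0.3993
Σ_{k=0}^{1} a^k/k! (terms k=0..1) = 1.00000 + 0.79867 = 1.79867
Tail: a^2/(2!(1−ρ)) = 0.63787/(2·0.6007) = 0.53097
P₀ = 1/(1.79867 + 0.53097) = 1/2.32964 = 0.429251

Final: 0.429251


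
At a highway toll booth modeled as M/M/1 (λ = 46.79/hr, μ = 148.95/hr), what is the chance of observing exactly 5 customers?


ρ = 46.79/148.95 = 0.3141
P_n = (1−ρ)·ρ^n = (1 − 0.3141)·0.3141^5 = 0.6859·0.003059 = 0.002098

Final: 0.002098


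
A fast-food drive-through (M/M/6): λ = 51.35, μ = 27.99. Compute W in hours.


a = 1.8346; ρ = 0.3058; P₀ = 0.159541
Lq = P₀·a^c·ρ/(c!(1−ρ)²) = 0.005360
Wq = Lq/λ = 0.005360/51.35 = 0.0001044 hr
W = Wq + 1/μ = 0.0001044 + 0.03573 = 0.03583 hr

Final: 0.03583 hr


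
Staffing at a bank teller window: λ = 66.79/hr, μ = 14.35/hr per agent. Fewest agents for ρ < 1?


Stability requires cμ > λ ⇔ c > λ/μ.
λ/μ = 66.79/14.35 = 4.6544
Minimum integer c = ⌊4.6544⌋ + 1 = 5
Check: 5·14.35 = 71.75 > 66.79, while 4·14.35 = 57.40 ≤ 66.79

Final: 5 servers


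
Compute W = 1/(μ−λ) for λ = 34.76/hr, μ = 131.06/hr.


W = 1/(μ−λ) = 1/(131.06 − 34.76) = 1/96.30 = 0.01038 hr

Final: 0.01038 hr


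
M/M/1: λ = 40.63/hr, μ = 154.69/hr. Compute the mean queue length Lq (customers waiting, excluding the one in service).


ρ = 40.63/154.69 = 0.2627
Lq = ρ²/(1−ρ) = 0.06899/0.7373 = 0.09356

Final: 0.09356


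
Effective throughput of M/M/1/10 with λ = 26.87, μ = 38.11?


ρ = 0.7051; P_K = (1−ρ)ρ^10/(1−ρ^11) = 0.009150
λ_eff = λ(1 − P_K) = 26.87·(1 − 0.009150) = 26.87·0.990850 = 26.6241 /hr

Final: 26.6241 /hr


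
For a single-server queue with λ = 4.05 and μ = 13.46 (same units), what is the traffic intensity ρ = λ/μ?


ρ = λ/μ = 4.05/13.46 = 0.3009

Final: 0.3009


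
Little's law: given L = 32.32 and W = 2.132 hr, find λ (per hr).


λ = L/W = 32.32/2.132 = 15.1595 /hr

Final: 15.1595 /hr


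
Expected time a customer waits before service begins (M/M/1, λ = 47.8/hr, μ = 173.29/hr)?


ρ = 47.8/173.29 = 0.2758
Wq = ρ/(μ−λ) = 0.2758/(173.29 − 47.8) = 0.2758/125.49 = 0.002198 hr

Final: 0.002198 hr


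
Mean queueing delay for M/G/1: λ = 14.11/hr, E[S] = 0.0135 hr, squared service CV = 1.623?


ρ = λ·E[S] = 14.11·0.0135 = 0.1905
E[S²] = E[S]²(1+C_s²) = 0.0135²·(1+1.623) = 0.0004780
Wq = λ·E[S²]/(2(1−ρ)) = 14.11·0.0004780/(2·0.8095) = 0.004166 hr

Final: 0.004166 hr


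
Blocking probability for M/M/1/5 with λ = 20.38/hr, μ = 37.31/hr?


ρ = λ/μ = 20.38/37.31 = 0.5462
P_K = (1−ρ)ρ^K/(1−ρ^(K+1)) = (0.4538·0.048629)/(1 − 0.026563)
= 0.022066/0.973437 = 0.022668

Final: 0.022668


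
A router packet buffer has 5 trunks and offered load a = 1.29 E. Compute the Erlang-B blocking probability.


B(c,a) = (a^c/c!) / Σ_{k=0}^{c} a^k/k!
a^5/5! = 0.029769
Σ terms (k=0..5): 1.00000 + 1.29000 + 0.83205 + 0.35778 + 0.11538 + 0.02977 = 3.624985
B = 0.029769/3.624985 = 0.008212

Final: 0.008212


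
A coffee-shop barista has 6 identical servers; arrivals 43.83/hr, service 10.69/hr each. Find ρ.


ρ = λ/(cμ) = 43.83/(6·10.69) = 43.83/64.14 = 0.6833

Final: 0.6833


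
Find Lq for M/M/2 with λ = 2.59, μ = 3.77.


a = λ/μ = 0.6870; ρ = a/2 = 0.3435
P₀ = 0.488648
Lq = P₀·a^c·ρ / (c!·(1−ρ)²) = 0.488648·0.47197·0.3435/(2·0.43099)
= 0.09191

Final: 0.09191


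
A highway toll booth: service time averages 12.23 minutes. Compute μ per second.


μ = 1/(service time) in consistent units.
1 second = 0.0166667 min, so μ = 0.0166667/12.23 = 0.001363 per second

Final: 0.001363 /sec


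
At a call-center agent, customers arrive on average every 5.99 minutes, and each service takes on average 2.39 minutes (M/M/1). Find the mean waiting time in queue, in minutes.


λ = 60/5.99 = 10.0167 /hr
μ = 60/2.39 = 25.1046 /hr
ρ = λ/μ = 10.0167/25.1046 = 0.3990
Wq = ρ/(μ−λ) = 0.3990/(25.1046−10.0167) = 0.02644 hr
In minutes: 0.02644·60 = 1.587 min

Final: 1.587 min


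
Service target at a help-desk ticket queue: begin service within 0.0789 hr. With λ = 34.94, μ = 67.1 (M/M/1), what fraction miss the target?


ρ = 34.94/67.1 = 0.5207
P(Wq > t) = ρ·e^{−(μ−λ)t} = 0.5207·e^{−2.5374}
= 0.5207·0.079070 = 0.041173

Final: 0.041173


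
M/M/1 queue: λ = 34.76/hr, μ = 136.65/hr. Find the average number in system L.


ρ = λ/μ = 34.76/136.65 = 0.2544
L = ρ/(1−ρ) = 0.2544/(1 − 0.2544) = 0.2544/0.7456 = 0.3412

Final: 0.3412


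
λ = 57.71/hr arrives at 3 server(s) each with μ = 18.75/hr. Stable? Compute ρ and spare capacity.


Total capacity cμ = 3·18.75 = 56.25/hr
ρ = λ/(cμ) = 57.71/56.25 = 1.0260
Stable ⇔ ρ < 1: NO
Spare capacity = cμ − λ = 56.25 − 57.71 = -1.46/hr

Final: ρ = 1.0260; unstable; margin = -1.46/hr


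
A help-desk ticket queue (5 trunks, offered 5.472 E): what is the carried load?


B(5,5.472) = 0.321939 (Erlang-B)
Carried load = a(1 − B) = 5.472·(1 − 0.321939) = 5.472·0.678061 = 3.7104 E

Final: 3.7104 Erlangs


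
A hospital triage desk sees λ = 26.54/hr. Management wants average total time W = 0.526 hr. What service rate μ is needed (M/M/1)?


W = 1/(μ−λ) ⇒ μ − λ = 1/W = 1/0.526 = 1.9011
μ = λ + 1/W = 26.54 + 1.9011 = 28.4411 per hr

Final: 28.4411 /hr


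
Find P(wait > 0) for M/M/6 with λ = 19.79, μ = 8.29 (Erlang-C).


a = λ/μ = 2.3872; ρ = a/6 = 0.3979
P₀ = 0.091490 (from M/M/c formula)
C(c,a) = [a^c/(c!(1−ρ))]·P₀ = [185.07492/(720·0.6021)]·0.091490
= 0.42690·0.091490 = 0.039057

Final: 0.039057


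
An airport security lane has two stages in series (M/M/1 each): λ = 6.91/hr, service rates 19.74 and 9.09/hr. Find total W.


Each node sees arrival rate λ = 6.91/hr (tandem ⇒ throughput preserved).
W₁ = 1/(μ₁−λ) = 1/(19.74−6.91) = 0.07794 hr
W₂ = 1/(μ₂−λ) = 1/(9.09−6.91) = 0.45872 hr
W_total = W₁ + W₂ = 0.07794 + 0.45872 = 0.53666 hr

Final: 0.53666 hr


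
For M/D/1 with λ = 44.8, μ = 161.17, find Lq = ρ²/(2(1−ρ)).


ρ = 44.8/161.17 = 0.2780
M/D/1: Lq = ρ²/(2(1−ρ)) = 0.07727/(2·0.7220) = 0.05351

Final: 0.05351


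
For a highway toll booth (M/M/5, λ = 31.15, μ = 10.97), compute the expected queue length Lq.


a = λ/μ = 2.8396; ρ = a/5 = 0.5679
P₀ = 0.055690
Lq = P₀·a^c·ρ / (c!·(1−ρ)²) = 0.055690·184.61081·0.5679/(120·0.18670)
= 0.26061

Final: 0.26061


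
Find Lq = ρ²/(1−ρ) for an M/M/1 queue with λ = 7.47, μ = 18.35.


ρ = 7.47/18.35 = 0.4071
Lq = ρ²/(1−ρ) = 0.1657/0.5929 = 0.2795

Final: 0.2795


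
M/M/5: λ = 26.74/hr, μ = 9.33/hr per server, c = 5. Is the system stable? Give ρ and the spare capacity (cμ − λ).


Total capacity cμ = 5·9.33 = 46.65/hr
ρ = λ/(cμ) = 26.74/46.65 = 0.5732
Stable ⇔ ρ < 1: YES
Spare capacity = cμ − λ = 46.65 − 26.74 = 19.91/hr

Final: ρ = 0.5732; stable; margin = 19.91/hr


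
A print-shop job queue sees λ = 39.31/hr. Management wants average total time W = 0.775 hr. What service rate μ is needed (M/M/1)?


W = 1/(μ−λ) ⇒ μ − λ = 1/W = 1/0.775 = 1.2903
μ = λ + 1/W = 39.31 + 1.2903 = 40.6003 per hr

Final: 40.6003 /hr


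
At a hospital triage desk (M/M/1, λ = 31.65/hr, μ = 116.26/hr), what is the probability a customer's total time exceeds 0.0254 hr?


W ~ Exponential(μ−λ) for M/M/1.
μ − λ = 116.26 − 31.65 = 84.6100
P(W > t) = e^{−(μ−λ)t} = e^{−2.1491} = 0.116590

Final: 0.116590


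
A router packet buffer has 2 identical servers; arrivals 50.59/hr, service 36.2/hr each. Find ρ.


ρ = λ/(cμ) = 50.59/(2·36.2) = 50.59/72.40 = 0.6988

Final: 0.6988


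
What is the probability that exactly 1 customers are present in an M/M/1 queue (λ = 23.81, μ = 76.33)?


ρ = 23.81/76.33 = 0.3119
P_n = (1−ρ)·ρ^n = (1 − 0.3119)·0.3119^1 = 0.6881·0.311935 = 0.214632

Final: 0.214632


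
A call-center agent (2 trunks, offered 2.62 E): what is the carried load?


B(2,2.62) = 0.486685 (Erlang-B)
Carried load = a(1 − B) = 2.62·(1 − 0.486685) = 2.62·0.513315 = 1.3449 E

Final: 1.3449 Erlangs


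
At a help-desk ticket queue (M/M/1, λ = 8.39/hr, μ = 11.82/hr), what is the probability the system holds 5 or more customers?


ρ = 8.39/11.82 = 0.7098
P(N ≥ n) = ρ^n = 0.7098^5 = 0.180187

Final: 0.180187


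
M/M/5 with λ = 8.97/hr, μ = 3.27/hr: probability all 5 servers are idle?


a = λ/μ = 8.97/3.27 = 2.7431; ρ = a/c = 0.5486
Σ_{k=0}^{4} a^k/k! (terms k=0..4) = 1.00000 + 2.74312 + 3.76235 + 3.44019 + 2.35921 = 13.30488
Tail: a^5/(5!(1−ρ)) = 155.31859/(120·0.4514) = 2.86750
P₀ = 1/(13.30488 + 2.86750) = 1/16.17238 = 0.061834

Final: 0.061834


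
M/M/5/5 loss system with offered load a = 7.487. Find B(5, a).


B(c,a) = (a^c/c!) / Σ_{k=0}^{c} a^k/k!
a^5/5! = 196.045970
Σ terms (k=0..5): 1.00000 + 7.48700 + 28.02758 + 69.94751 + 130.92425 + 196.04597 = 433.432312
B = 196.045970/433.432312 = 0.452310

Final: 0.452310


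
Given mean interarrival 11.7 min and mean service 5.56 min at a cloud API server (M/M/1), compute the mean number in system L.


λ = 60/11.7 = 5.1282 /hr
μ = 60/5.56 = 10.7914 /hr
ρ = λ/μ = 5.1282/10.7914 = 0.4752
L = ρ/(1−ρ) = 0.4752/0.5248 = 0.9055

Final: 0.9055


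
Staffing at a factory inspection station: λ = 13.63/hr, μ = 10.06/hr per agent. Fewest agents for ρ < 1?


Stability requires cμ > λ ⇔ c > λ/μ.
λ/μ = 13.63/10.06 = 1.3549
Minimum integer c = ⌊1.3549⌋ + 1 = 2
Check: 2·10.06 = 20.12 > 13.63, while 1·10.06 = 10.06 ≤ 13.63

Final: 2 servers


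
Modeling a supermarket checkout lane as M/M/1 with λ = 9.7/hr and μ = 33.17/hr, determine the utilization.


ρ = λ/μ = 9.7/33.17 = 0.2924

Final: 0.2924


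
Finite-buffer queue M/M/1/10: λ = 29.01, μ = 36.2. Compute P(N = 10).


ρ = λ/μ = 29.01/36.2 = 0.8014
P_K = (1−ρ)ρ^K/(1−ρ^(K+1)) = (0.1986·0.109242)/(1 − 0.087545)
= 0.021698/0.912455 = 0.023779

Final: 0.023779


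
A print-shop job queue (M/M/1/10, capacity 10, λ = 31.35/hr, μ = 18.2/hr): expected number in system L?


ρ = 31.35/18.2 = 1.7225
L = ρ[1 − (K+1)ρ^K + Kρ^(K+1)] / [(1−ρ)(1−ρ^(K+1))]
Numerator: 1.7225·(1 − 11·229.964910 + 10·396.120874) = 2467.683795
Denominator: (-0.7225)·(-395.120874) = 285.485687
L = 2467.683795/285.485687 = 8.6438

Final: 8.6438


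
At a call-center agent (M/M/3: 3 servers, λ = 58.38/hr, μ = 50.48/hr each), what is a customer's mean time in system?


a = 1.1565; ρ = 0.3855; P₀ = 0.308188
Lq = P₀·a^c·ρ/(c!(1−ρ)²) = 0.08111
Wq = Lq/λ = 0.08111/58.38 = 0.001389 hr
W = Wq + 1/μ = 0.001389 + 0.01981 = 0.02120 hr

Final: 0.02120 hr


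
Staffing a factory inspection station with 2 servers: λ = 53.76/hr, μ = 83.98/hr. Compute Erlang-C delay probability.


a = λ/μ = 0.6402; ρ = a/2 = 0.3201
P₀ = 0.515064 (from M/M/c formula)
C(c,a) = [a^c/(c!(1−ρ))]·P₀ = [0.40980/(2·0.6799)]·0.515064
= 0.30135·0.515064 = 0.155216

Final: 0.155216


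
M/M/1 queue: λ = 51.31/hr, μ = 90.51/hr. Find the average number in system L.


ρ = λ/μ = 51.31/90.51 = 0.5669
L = ρ/(1−ρ) = 0.5669/(1 − 0.5669) = 0.5669/0.4331 = 1.3089

Final: 1.3089


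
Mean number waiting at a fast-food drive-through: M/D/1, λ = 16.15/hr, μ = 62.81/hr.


ρ = 16.15/62.81 = 0.2571
M/D/1: Lq = ρ²/(2(1−ρ)) = 0.06611/(2·0.7429) = 0.04450

Final: 0.04450


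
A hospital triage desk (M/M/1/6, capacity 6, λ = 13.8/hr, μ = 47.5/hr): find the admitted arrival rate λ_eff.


ρ = 0.2905; P_K = (1−ρ)ρ^6/(1−ρ^7) = 0.0004267
λ_eff = λ(1 − P_K) = 13.8·(1 − 0.0004267) = 13.8·0.999573 = 13.7941 /hr

Final: 13.7941 /hr


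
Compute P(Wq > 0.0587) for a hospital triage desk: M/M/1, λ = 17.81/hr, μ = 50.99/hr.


ρ = 17.81/50.99 = 0.3493
P(Wq > t) = ρ·e^{−(μ−λ)t} = 0.3493·e^{−1.9477}
= 0.3493·0.142607 = 0.049810

Final: 0.049810


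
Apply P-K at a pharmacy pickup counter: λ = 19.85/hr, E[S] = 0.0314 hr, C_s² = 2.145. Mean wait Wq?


ρ = λ·E[S] = 19.85·0.0314 = 0.6233
E[S²] = E[S]²(1+C_s²) = 0.0314²·(1+2.145) = 0.003101
Wq = λ·E[S²]/(2(1−ρ)) = 19.85·0.003101/(2·0.3767) = 0.08170 hr

Final: 0.08170 hr


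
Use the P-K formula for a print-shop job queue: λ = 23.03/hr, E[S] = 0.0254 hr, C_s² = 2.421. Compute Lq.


ρ = λ·E[S] = 23.03·0.0254 = 0.5850
Lq = ρ²(1+C_s²)/(2(1−ρ)) = 0.3422·(1+2.421)/(2·0.4150)
= 0.3422·3.4210/0.8301 = 1.41023

Final: 1.41023


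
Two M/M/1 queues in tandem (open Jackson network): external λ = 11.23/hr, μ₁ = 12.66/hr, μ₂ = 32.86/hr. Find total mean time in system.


Each node sees arrival rate λ = 11.23/hr (tandem ⇒ throughput preserved).
W₁ = 1/(μ₁−λ) = 1/(12.66−11.23) = 0.69930 hr
W₂ = 1/(μ₂−λ) = 1/(32.86−11.23) = 0.04623 hr
W_total = W₁ + W₂ = 0.69930 + 0.04623 = 0.74553 hr

Final: 0.74553 hr


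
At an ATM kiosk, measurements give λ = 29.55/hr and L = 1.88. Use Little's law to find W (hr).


W = L/λ = 1.88/29.55 = 0.06362 hr

Final: 0.06362 hr


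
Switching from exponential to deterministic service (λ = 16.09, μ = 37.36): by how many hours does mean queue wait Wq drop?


ρ = 16.09/37.36 = 0.4307
Wq(M/M/1) = ρ/(μ−λ) = 0.4307/21.27 = 0.02025 hr
Wq(M/D/1) = ρ/(2(μ−λ)) = 0.01012 hr
Savings = 0.02025 − 0.01012 = 0.01012 hr

Final: 0.01012 hr


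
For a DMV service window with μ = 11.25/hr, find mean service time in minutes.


Mean service time = 1/μ = 1/11.25 hour = 0.08889 hour
In minutes: 0.08889 × 60 = 5.3333 min

Final: 5.3333 min


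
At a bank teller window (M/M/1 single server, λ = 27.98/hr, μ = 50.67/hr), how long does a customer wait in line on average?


ρ = 27.98/50.67 = 0.5522
Wq = ρ/(μ−λ) = 0.5522/(50.67 − 27.98) = 0.5522/22.69 = 0.02434 hr

Final: 0.02434 hr


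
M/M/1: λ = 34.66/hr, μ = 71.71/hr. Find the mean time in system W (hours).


W = 1/(μ−λ) = 1/(71.71 − 34.66) = 1/37.05 = 0.02699 hr

Final: 0.02699 hr


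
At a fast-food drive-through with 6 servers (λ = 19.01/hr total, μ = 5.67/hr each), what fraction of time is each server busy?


ρ = λ/(cμ) = 19.01/(6·5.67) = 19.01/34.02 = 0.5588

Final: 0.5588


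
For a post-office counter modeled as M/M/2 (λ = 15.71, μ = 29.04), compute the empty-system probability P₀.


a = λ/μ = 15.71/29.04 = 0.5410; ρ = a/c = 0.2705
Σ_{k=0}^{1} a^k/k! (terms k=0..1) = 1.00000 + 0.54098 = 1.54098
Tail: a^2/(2!(1−ρ)) = 0.29266/(2·0.7295) = 0.20058
P₀ = 1/(1.54098 + 0.20058) = 1/1.74156 = 0.574197

Final: 0.574197


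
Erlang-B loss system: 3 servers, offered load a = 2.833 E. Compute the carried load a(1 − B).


B(3,2.833) = 0.325689 (Erlang-B)
Carried load = a(1 − B) = 2.833·(1 − 0.325689) = 2.833·0.674311 = 1.9103 E

Final: 1.9103 Erlangs


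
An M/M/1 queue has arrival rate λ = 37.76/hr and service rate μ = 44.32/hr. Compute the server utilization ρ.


ρ = λ/μ = 37.76/44.32 = 0.8520

Final: 0.8520


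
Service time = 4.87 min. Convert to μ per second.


μ = 1/(service time) in consistent units.
1 second = 0.0166667 min, so μ = 0.0166667/4.87 = 0.003422 per second

Final: 0.003422 /sec


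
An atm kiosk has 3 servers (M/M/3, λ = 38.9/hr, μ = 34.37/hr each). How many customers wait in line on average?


a = λ/μ = 1.1318; ρ = a/3 = 0.3773
P₀ = 0.316425
Lq = P₀·a^c·ρ / (c!·(1−ρ)²) = 0.316425·1.44981·0.3773/(6·0.38780)
= 0.07438

Final: 0.07438


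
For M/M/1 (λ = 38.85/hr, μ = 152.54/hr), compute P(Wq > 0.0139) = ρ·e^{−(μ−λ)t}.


ρ = 38.85/152.54 = 0.2547
P(Wq > t) = ρ·e^{−(μ−λ)t} = 0.2547·e^{−1.5803}
= 0.2547·0.205915 = 0.052444

Final: 0.052444


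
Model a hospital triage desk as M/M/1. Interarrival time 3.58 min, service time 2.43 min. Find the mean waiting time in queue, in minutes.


λ = 60/3.58 = 16.7598 /hr
μ = 60/2.43 = 24.6914 /hr
ρ = λ/μ = 16.7598/24.6914 = 0.6788
Wq = ρ/(μ−λ) = 0.6788/(24.6914−16.7598) = 0.08558 hr
In minutes: 0.08558·60 = 5.135 min

Final: 5.135 min


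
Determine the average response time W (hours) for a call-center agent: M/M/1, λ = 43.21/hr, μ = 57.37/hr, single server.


W = 1/(μ−λ) = 1/(57.37 − 43.21) = 1/14.16 = 0.07062 hr

Final: 0.07062 hr


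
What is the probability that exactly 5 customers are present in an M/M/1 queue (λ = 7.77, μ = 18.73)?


ρ = 7.77/18.73 = 0.4148
P_n = (1−ρ)·ρ^n = (1 − 0.4148)·0.4148^5 = 0.5852·0.012286 = 0.007189

Final: 0.007189


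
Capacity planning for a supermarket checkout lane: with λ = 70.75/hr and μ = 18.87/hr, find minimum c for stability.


Stability requires cμ > λ ⇔ c > λ/μ.
λ/μ = 70.75/18.87 = 3.7493
Minimum integer c = ⌊3.7493⌋ + 1 = 4
Check: 4·18.87 = 75.48 > 70.75, while 3·18.87 = 56.61 ≤ 70.75

Final: 4 servers


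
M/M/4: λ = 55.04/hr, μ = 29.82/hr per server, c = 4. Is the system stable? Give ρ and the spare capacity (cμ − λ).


Total capacity cμ = 4·29.82 = 119.28/hr
ρ = λ/(cμ) = 55.04/119.28 = 0.4614
Stable ⇔ ρ < 1: YES
Spare capacity = cμ − λ = 119.28 − 55.04 = 64.24/hr

Final: ρ = 0.4614; stable; margin = 64.24/hr


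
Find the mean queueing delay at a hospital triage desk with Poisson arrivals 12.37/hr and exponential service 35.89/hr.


ρ = 12.37/35.89 = 0.3447
Wq = ρ/(μ−λ) = 0.3447/(35.89 − 12.37) = 0.3447/23.52 = 0.01465 hr

Final: 0.01465 hr


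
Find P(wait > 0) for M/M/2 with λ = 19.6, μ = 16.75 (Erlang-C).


a = λ/μ = 1.1701; ρ = a/2 = 0.5851
P₀ = 0.261770 (from M/M/c formula)
C(c,a) = [a^c/(c!(1−ρ))]·P₀ = [1.36925/(2·0.4149)]·0.261770
= 1.64999·0.261770 = 0.431919

Final: 0.431919


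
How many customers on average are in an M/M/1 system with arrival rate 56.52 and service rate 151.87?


ρ = λ/μ = 56.52/151.87 = 0.3722
L = ρ/(1−ρ) = 0.3722/(1 − 0.3722) = 0.3722/0.6278 = 0.5928

Final: 0.5928


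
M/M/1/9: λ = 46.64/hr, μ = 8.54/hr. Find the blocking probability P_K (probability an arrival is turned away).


ρ = λ/μ = 46.64/8.54 = 5.4614
P_K = (1−ρ)ρ^K/(1−ρ^(K+1)) = (-4.4614·4322211.749159)/(1 − 23605147.070350)
= -19282935.321191/-23605146.070350 = 0.816895

Final: 0.816895


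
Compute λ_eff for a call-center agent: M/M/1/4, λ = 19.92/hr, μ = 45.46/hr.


ρ = 0.4382; P_K = (1−ρ)ρ^4/(1−ρ^5) = 0.021053
λ_eff = λ(1 − P_K) = 19.92·(1 − 0.021053) = 19.92·0.978947 = 19.5006 /hr

Final: 19.5006 /hr


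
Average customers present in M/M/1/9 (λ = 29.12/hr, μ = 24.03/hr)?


ρ = 29.12/24.03 = 1.2118
L = ρ[1 − (K+1)ρ^K + Kρ^(K+1)] / [(1−ρ)(1−ρ^(K+1))]
Numerator: 1.2118·(1 − 10·5.635577 + 9·6.829297) = 7.401668
Denominator: (-0.2118)·(-5.829297) = 1.234753
L = 7.401668/1.234753 = 5.9945

Final: 5.9945


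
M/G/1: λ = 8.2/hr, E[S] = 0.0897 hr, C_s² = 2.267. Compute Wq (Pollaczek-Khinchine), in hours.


ρ = λ·E[S] = 8.2·0.0897 = 0.7355
E[S²] = E[S]²(1+C_s²) = 0.0897²·(1+2.267) = 0.026287
Wq = λ·E[S²]/(2(1−ρ)) = 8.2·0.026287/(2·0.2645) = 0.40753 hr

Final: 0.40753 hr


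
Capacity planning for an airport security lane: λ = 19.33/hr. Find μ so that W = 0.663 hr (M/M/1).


W = 1/(μ−λ) ⇒ μ − λ = 1/W = 1/0.663 = 1.5083
μ = λ + 1/W = 19.33 + 1.5083 = 20.8383 per hr

Final: 20.8383 /hr


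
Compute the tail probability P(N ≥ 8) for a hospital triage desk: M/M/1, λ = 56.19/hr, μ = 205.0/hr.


ρ = 56.19/205.0 = 0.2741
P(N ≥ n) = ρ^n = 0.2741^8 = 0.00003186

Final: 0.00003186


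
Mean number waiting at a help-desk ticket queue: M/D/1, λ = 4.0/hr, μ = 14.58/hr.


ρ = 4.0/14.58 = 0.2743
M/D/1: Lq = ρ²/(2(1−ρ)) = 0.07527/(2·0.7257) = 0.05186

Final: 0.05186


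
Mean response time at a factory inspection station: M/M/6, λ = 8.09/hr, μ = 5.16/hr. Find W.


a = 1.5678; ρ = 0.2613; P₀ = 0.208428
Lq = P₀·a^c·ρ/(c!(1−ρ)²) = 0.002059
Wq = Lq/λ = 0.002059/8.09 = 0.0002545 hr
W = Wq + 1/μ = 0.0002545 + 0.19380 = 0.19405 hr

Final: 0.19405 hr


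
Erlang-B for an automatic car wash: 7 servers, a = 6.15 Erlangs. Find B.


B(c,a) = (a^c/c!) / Σ_{k=0}^{c} a^k/k!
a^7/7! = 66.023003
Σ terms (k=0..7): 1.00000 + 6.15000 + 18.91125 + 38.76806 + 59.60590 + 73.31525 + 75.14813 + 66.02300 = 338.921597
B = 66.023003/338.921597 = 0.194803

Final: 0.194803


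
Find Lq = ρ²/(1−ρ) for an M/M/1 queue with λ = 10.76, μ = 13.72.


ρ = 10.76/13.72 = 0.7843
Lq = ρ²/(1−ρ) = 0.6151/0.2157 = 2.8509

Final: 2.8509


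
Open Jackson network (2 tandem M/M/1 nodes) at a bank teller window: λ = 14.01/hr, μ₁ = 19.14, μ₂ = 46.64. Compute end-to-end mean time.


Each node sees arrival rate λ = 14.01/hr (tandem ⇒ throughput preserved).
W₁ = 1/(μ₁−λ) = 1/(19.14−14.01) = 0.19493 hr
W₂ = 1/(μ₂−λ) = 1/(46.64−14.01) = 0.03065 hr
W_total = W₁ + W₂ = 0.19493 + 0.03065 = 0.22558 hr

Final: 0.22558 hr


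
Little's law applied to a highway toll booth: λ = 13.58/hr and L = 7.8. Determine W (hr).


W = L/λ = 7.8/13.58 = 0.5744 hr

Final: 0.5744 hr


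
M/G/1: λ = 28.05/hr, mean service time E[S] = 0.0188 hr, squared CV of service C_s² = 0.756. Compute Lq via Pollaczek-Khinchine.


ρ = λ·E[S] = 28.05·0.0188 = 0.5273
Lq = ρ²(1+C_s²)/(2(1−ρ)) = 0.2781·(1+0.756)/(2·0.4727)
= 0.2781·1.7560/0.9453 = 0.51657

Final: 0.51657


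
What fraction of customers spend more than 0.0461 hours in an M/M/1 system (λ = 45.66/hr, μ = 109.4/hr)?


W ~ Exponential(μ−λ) for M/M/1.
μ − λ = 109.4 − 45.66 = 63.7400
P(W > t) = e^{−(μ−λ)t} = e^{−2.9384} = 0.052950

Final: 0.052950


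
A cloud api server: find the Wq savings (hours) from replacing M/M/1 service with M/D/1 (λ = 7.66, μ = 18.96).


ρ = 7.66/18.96 = 0.4040
Wq(M/M/1) = ρ/(μ−λ) = 0.4040/11.30 = 0.03575 hr
Wq(M/D/1) = ρ/(2(μ−λ)) = 0.01788 hr
Savings = 0.03575 − 0.01788 = 0.01788 hr

Final: 0.01788 hr


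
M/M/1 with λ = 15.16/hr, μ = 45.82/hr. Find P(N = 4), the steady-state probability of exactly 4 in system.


ρ = 15.16/45.82 = 0.3309
P_n = (1−ρ)·ρ^n = (1 − 0.3309)·0.3309^4 = 0.6691·0.011983 = 0.008019

Final: 0.008019


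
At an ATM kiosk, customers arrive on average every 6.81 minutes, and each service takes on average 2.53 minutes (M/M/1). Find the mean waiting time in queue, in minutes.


λ = 60/6.81 = 8.8106 /hr
μ = 60/2.53 = 23.7154 /hr
ρ = λ/μ = 8.8106/23.7154 = 0.3715
Wq = ρ/(μ−λ) = 0.3715/(23.7154−8.8106) = 0.02493 hr
In minutes: 0.02493·60 = 1.496 min

Final: 1.496 min


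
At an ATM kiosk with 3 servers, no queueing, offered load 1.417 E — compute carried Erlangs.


B(3,1.417) = 0.121741 (Erlang-B)
Carried load = a(1 − B) = 1.417·(1 − 0.121741) = 1.417·0.878259 = 1.2445 E

Final: 1.2445 Erlangs


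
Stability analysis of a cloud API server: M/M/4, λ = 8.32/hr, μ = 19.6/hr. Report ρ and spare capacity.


Total capacity cμ = 4·19.6 = 78.40/hr
ρ = λ/(cμ) = 8.32/78.40 = 0.1061
Stable ⇔ ρ < 1: YES
Spare capacity = cμ − λ = 78.40 − 8.32 = 70.08/hr

Final: ρ = 0.1061; stable; margin = 70.08/hr


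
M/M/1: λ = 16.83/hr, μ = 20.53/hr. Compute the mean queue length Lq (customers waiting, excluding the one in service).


ρ = 16.83/20.53 = 0.8198
Lq = ρ²/(1−ρ) = 0.6720/0.1802 = 3.7289

Final: 3.7289


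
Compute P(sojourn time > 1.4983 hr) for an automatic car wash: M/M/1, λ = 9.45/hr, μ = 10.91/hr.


W ~ Exponential(μ−λ) for M/M/1.
μ − λ = 10.91 − 9.45 = 1.4600
P(W > t) = e^{−(μ−λ)t} = e^{−2.1875} = 0.112195

Final: 0.112195


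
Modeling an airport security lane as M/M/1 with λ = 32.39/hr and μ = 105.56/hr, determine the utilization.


ρ = λ/μ = 32.39/105.56 = 0.3068

Final: 0.3068


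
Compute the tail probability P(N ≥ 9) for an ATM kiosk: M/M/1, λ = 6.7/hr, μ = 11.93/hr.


ρ = 6.7/11.93 = 0.5616
P(N ≥ n) = ρ^n = 0.5616^9 = 0.005558

Final: 0.005558


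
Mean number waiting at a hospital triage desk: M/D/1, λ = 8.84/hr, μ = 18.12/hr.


ρ = 8.84/18.12 = 0.4879
M/D/1: Lq = ρ²/(2(1−ρ)) = 0.2380/(2·0.5121) = 0.23236

Final: 0.23236


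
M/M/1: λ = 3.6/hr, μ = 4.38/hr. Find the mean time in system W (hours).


W = 1/(μ−λ) = 1/(4.38 − 3.6) = 1/0.7800 = 1.2821 hr

Final: 1.2821 hr


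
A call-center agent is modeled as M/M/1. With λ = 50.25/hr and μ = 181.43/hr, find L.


ρ = λ/μ = 50.25/181.43 = 0.2770
L = ρ/(1−ρ) = 0.2770/(1 − 0.2770) = 0.2770/0.7230 = 0.3831

Final: 0.3831


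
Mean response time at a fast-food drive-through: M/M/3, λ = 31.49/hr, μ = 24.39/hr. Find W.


a = 1.2911; ρ = 0.4304; P₀ = 0.266363
Lq = P₀·a^c·ρ/(c!(1−ρ)²) = 0.12672
Wq = Lq/λ = 0.12672/31.49 = 0.004024 hr
W = Wq + 1/μ = 0.004024 + 0.04100 = 0.04502 hr

Final: 0.04502 hr


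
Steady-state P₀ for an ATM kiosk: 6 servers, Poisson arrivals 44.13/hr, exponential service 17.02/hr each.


a = λ/μ = 44.13/17.02 = 2.5928; ρ = a/c = 0.4321
Σ_{k=0}^{5} a^k/k! (terms k=0..5) = 1.00000 + 2.59283 + 3.36139 + 2.90517 + 1.88316 + 0.97654 = 12.71909
Tail: a^6/(6!(1−ρ)) = 303.84090/(720·0.5679) = 0.74314
P₀ = 1/(12.71909 + 0.74314) = 1/13.46223 = 0.074282

Final: 0.074282


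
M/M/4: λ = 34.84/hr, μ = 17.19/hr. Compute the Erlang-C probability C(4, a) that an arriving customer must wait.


a = λ/μ = 2.0268; ρ = a/4 = 0.5067
P₀ = 0.126688 (from M/M/c formula)
C(c,a) = [a^c/(c!(1−ρ))]·P₀ = [16.87365/(24·0.4933)]·0.126688
= 1.42521·0.126688 = 0.180556

Final: 0.180556


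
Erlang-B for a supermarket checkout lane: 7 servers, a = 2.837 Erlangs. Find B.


B(c,a) = (a^c/c!) / Σ_{k=0}^{c} a^k/k!
a^7/7! = 0.293484
Σ terms (k=0..7): 1.00000 + 2.83700 + 4.02428 + 3.80563 + 2.69914 + 1.53149 + 0.72414 + 0.29348 = 16.915181
B = 0.293484/16.915181 = 0.017350

Final: 0.017350


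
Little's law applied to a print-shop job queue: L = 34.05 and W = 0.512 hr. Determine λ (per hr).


λ = L/W = 34.05/0.512 = 66.5039 /hr

Final: 66.5039 /hr


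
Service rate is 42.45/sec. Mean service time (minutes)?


Mean service time = 1/μ = 1/42.45 second = 0.02356 second
In minutes: 0.02356 × 0.0166667 = 0.0003926 min

Final: 0.0003926 min


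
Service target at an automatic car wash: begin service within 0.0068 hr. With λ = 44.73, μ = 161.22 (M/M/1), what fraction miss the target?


ρ = 44.73/161.22 = 0.2774
P(Wq > t) = ρ·e^{−(μ−λ)t} = 0.2774·e^{−0.7921}
= 0.2774·0.452878 = 0.125650

Final: 0.125650


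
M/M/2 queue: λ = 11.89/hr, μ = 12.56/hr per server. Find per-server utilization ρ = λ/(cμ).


ρ = λ/(cμ) = 11.89/(2·12.56) = 11.89/25.12 = 0.4733

Final: 0.4733


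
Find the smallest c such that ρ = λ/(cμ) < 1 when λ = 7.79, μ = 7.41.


Stability requires cμ > λ ⇔ c > λ/μ.
λ/μ = 7.79/7.41 = 1.0513
Minimum integer c = ⌊1.0513⌋ + 1 = 2
Check: 2·7.41 = 14.82 > 7.79, while 1·7.41 = 7.41 ≤ 7.79

Final: 2 servers


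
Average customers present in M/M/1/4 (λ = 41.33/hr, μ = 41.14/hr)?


ρ = 41.33/41.14 = 1.0046
L = ρ[1 − (K+1)ρ^K + Kρ^(K+1)] / [(1−ρ)(1−ρ^(K+1))]
Numerator: 1.0046·(1 − 5·1.018602 + 4·1.023306) = 0.0002163
Denominator: (-0.004618)·(-0.023306) = 0.0001076
L = 0.0002163/0.0001076 = 2.0092

Final: 2.0092


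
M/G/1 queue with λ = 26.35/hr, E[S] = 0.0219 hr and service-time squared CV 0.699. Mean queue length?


ρ = λ·E[S] = 26.35·0.0219 = 0.5771
Lq = ρ²(1+C_s²)/(2(1−ρ)) = 0.3330·(1+0.699)/(2·0.4229)
= 0.3330·1.6990/0.8459 = 0.66887

Final: 0.66887


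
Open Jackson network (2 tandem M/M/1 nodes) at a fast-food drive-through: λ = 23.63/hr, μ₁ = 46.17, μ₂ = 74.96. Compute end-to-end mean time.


Each node sees arrival rate λ = 23.63/hr (tandem ⇒ throughput preserved).
W₁ = 1/(μ₁−λ) = 1/(46.17−23.63) = 0.04437 hr
W₂ = 1/(μ₂−λ) = 1/(74.96−23.63) = 0.01948 hr
W_total = W₁ + W₂ = 0.04437 + 0.01948 = 0.06385 hr

Final: 0.06385 hr


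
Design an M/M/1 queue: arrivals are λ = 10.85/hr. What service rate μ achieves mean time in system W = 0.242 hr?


W = 1/(μ−λ) ⇒ μ − λ = 1/W = 1/0.242 = 4.1322
μ = λ + 1/W = 10.85 + 4.1322 = 14.9822 per hr

Final: 14.9822 /hr


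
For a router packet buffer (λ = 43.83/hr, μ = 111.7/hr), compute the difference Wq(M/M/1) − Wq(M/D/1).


ρ = 43.83/111.7 = 0.3924
Wq(M/M/1) = ρ/(μ−λ) = 0.3924/67.87 = 0.005781 hr
Wq(M/D/1) = ρ/(2(μ−λ)) = 0.002891 hr
Savings = 0.005781 − 0.002891 = 0.002891 hr

Final: 0.002891 hr


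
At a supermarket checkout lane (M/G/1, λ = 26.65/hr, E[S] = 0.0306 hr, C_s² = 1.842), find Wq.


ρ = λ·E[S] = 26.65·0.0306 = 0.8155
E[S²] = E[S]²(1+C_s²) = 0.0306²·(1+1.842) = 0.002661
Wq = λ·E[S²]/(2(1−ρ)) = 26.65·0.002661/(2·0.1845) = 0.19218 hr

Final: 0.19218 hr


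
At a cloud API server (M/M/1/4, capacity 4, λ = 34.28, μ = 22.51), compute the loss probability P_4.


ρ = λ/μ = 34.28/22.51 = 1.5229
P_K = (1−ρ)ρ^K/(1−ρ^(K+1)) = (-0.5229·5.378501)/(1 − 8.190805)
= -2.812304/-7.190805 = 0.391097

Final: 0.391097


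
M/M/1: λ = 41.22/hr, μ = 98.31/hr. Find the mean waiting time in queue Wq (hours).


ρ = 41.22/98.31 = 0.4193
Wq = ρ/(μ−λ) = 0.4193/(98.31 − 41.22) = 0.4193/57.09 = 0.007344 hr

Final: 0.007344 hr


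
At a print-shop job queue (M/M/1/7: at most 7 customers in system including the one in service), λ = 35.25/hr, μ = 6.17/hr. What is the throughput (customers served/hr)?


ρ = 5.7131; P_K = (1−ρ)ρ^7/(1−ρ^8) = 0.824965
λ_eff = λ(1 − P_K) = 35.25·(1 − 0.824965) = 35.25·0.175035 = 6.1700 /hr

Final: 6.1700 /hr


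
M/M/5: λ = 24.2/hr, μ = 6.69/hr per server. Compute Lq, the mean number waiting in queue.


a = λ/μ = 3.6173; ρ = a/5 = 0.7235
P₀ = 0.022298
Lq = P₀·a^c·ρ / (c!·(1−ρ)²) = 0.022298·619.36440·0.7235/(120·0.07647)
= 1.08881

Final: 1.08881


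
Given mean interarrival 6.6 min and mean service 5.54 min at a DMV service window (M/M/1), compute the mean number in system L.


λ = 60/6.6 = 9.0909 /hr
μ = 60/5.54 = 10.8303 /hr
ρ = λ/μ = 9.0909/10.8303 = 0.8394
L = ρ/(1−ρ) = 0.8394/0.1606 = 5.2264

Final: 5.2264


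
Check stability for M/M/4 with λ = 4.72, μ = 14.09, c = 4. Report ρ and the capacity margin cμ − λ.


Total capacity cμ = 4·14.09 = 56.36/hr
ρ = λ/(cμ) = 4.72/56.36 = 0.08375
Stable ⇔ ρ < 1: YES
Spare capacity = cμ − λ = 56.36 − 4.72 = 51.64/hr

Final: ρ = 0.08375; stable; margin = 51.64/hr


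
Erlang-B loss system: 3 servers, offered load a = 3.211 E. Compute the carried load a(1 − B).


B(3,3.211) = 0.370721 (Erlang-B)
Carried load = a(1 − B) = 3.211·(1 − 0.370721) = 3.211·0.629279 = 2.0206 E

Final: 2.0206 Erlangs


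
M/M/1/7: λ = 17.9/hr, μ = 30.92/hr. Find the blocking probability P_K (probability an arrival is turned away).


ρ = λ/μ = 17.9/30.92 = 0.5789
P_K = (1−ρ)ρ^K/(1−ρ^(K+1)) = (0.4211·0.021792)/(1 − 0.012616)
= 0.009176/0.987384 = 0.009294

Final: 0.009294


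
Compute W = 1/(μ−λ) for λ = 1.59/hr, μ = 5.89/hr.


W = 1/(μ−λ) = 1/(5.89 − 1.59) = 1/4.30 = 0.2326 hr

Final: 0.2326 hr


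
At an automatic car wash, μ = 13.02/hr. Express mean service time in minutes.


Mean service time = 1/μ = 1/13.02 hour = 0.07680 hour
In minutes: 0.07680 × 60 = 4.6083 min

Final: 4.6083 min


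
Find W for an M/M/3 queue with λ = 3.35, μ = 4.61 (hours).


a = 0.7267; ρ = 0.2422; P₀ = 0.481901
Lq = P₀·a^c·ρ/(c!(1−ρ)²) = 0.01300
Wq = Lq/λ = 0.01300/3.35 = 0.003881 hr
W = Wq + 1/μ = 0.003881 + 0.21692 = 0.22080 hr

Final: 0.22080 hr


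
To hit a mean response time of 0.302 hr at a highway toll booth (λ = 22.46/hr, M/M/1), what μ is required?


W = 1/(μ−λ) ⇒ μ − λ = 1/W = 1/0.302 = 3.3113
μ = λ + 1/W = 22.46 + 3.3113 = 25.7713 per hr

Final: 25.7713 /hr


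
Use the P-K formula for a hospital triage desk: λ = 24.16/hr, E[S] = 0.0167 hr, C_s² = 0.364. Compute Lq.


ρ = λ·E[S] = 24.16·0.0167 = 0.4035
Lq = ρ²(1+C_s²)/(2(1−ρ)) = 0.1628·(1+0.364)/(2·0.5965)
= 0.1628·1.3640/1.1931 = 0.18611

Final: 0.18611


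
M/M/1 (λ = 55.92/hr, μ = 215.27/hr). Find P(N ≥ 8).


ρ = 55.92/215.27 = 0.2598
P(N ≥ n) = ρ^n = 0.2598^8 = 0.00002073

Final: 0.00002073


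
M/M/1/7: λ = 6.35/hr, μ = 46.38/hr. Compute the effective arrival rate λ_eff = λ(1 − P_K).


ρ = 0.1369; P_K = (1−ρ)ρ^7/(1−ρ^8) = 0.0000007783
λ_eff = λ(1 − P_K) = 6.35·(1 − 0.0000007783) = 6.35·0.999999 = 6.3500 /hr

Final: 6.3500 /hr


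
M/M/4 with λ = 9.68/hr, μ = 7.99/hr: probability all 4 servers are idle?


a = λ/μ = 9.68/7.99 = 1.2115; ρ = a/c = 0.3029
Σ_{k=0}^{3} a^k/k! (terms k=0..3) = 1.00000 + 1.21151 + 0.73388 + 0.29637 = 3.24177
Tail: a^4/(4!(1−ρ)) = 2.15434/(24·0.6971) = 0.12876
P₀ = 1/(3.24177 + 0.12876) = 1/3.37053 = 0.296689

Final: 0.296689


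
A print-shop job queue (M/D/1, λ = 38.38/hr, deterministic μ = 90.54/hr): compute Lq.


ρ = 38.38/90.54 = 0.4239
M/D/1: Lq = ρ²/(2(1−ρ)) = 0.1797/(2·0.5761) = 0.15596

Final: 0.15596


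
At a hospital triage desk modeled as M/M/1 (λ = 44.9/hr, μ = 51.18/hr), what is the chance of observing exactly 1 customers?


ρ = 44.9/51.18 = 0.8773
P_n = (1−ρ)·ρ^n = (1 − 0.8773)·0.8773^1 = 0.1227·0.877296 = 0.107648

Final: 0.107648


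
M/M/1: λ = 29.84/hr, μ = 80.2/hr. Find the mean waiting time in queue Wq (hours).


ρ = 29.84/80.2 = 0.3721
Wq = ρ/(μ−λ) = 0.3721/(80.2 − 29.84) = 0.3721/50.36 = 0.007388 hr

Final: 0.007388 hr


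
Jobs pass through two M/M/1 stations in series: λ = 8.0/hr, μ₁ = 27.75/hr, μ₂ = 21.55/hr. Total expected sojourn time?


Each node sees arrival rate λ = 8.0/hr (tandem ⇒ throughput preserved).
W₁ = 1/(μ₁−λ) = 1/(27.75−8.0) = 0.05063 hr
W₂ = 1/(μ₂−λ) = 1/(21.55−8.0) = 0.07380 hr
W_total = W₁ + W₂ = 0.05063 + 0.07380 = 0.12443 hr

Final: 0.12443 hr


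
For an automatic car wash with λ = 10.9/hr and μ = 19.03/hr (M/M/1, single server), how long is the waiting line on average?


ρ = 10.9/19.03 = 0.5728
Lq = ρ²/(1−ρ) = 0.3281/0.4272 = 0.7679

Final: 0.7679


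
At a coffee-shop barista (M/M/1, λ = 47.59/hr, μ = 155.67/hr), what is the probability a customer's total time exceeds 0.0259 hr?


W ~ Exponential(μ−λ) for M/M/1.
μ − λ = 155.67 − 47.59 = 108.0800
P(W > t) = e^{−(μ−λ)t} = e^{−2.7993} = 0.060854

Final: 0.060854


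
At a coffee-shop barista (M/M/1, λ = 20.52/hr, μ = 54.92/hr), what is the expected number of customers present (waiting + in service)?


ρ = λ/μ = 20.52/54.92 = 0.3736
L = ρ/(1−ρ) = 0.3736/(1 − 0.3736) = 0.3736/0.6264 = 0.5965

Final: 0.5965


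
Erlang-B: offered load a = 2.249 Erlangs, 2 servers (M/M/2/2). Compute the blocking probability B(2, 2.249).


B(c,a) = (a^c/c!) / Σ_{k=0}^{c} a^k/k!
a^2/2! = 2.529001
Σ terms (k=0..2): 1.00000 + 2.24900 + 2.52900 = 5.778001
B = 2.529001/5.778001 = 0.437695

Final: 0.437695


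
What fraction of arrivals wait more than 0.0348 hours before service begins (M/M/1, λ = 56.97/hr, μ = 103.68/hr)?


ρ = 56.97/103.68 = 0.5495
P(Wq > t) = ρ·e^{−(μ−λ)t} = 0.5495·e^{−1.6255}
= 0.5495·0.196812 = 0.108144

Final: 0.108144


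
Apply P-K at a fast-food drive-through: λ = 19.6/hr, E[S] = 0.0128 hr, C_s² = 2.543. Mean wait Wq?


ρ = λ·E[S] = 19.6·0.0128 = 0.2509
E[S²] = E[S]²(1+C_s²) = 0.0128²·(1+2.543) = 0.0005805
Wq = λ·E[S²]/(2(1−ρ)) = 19.6·0.0005805/(2·0.7491) = 0.007594 hr

Final: 0.007594 hr


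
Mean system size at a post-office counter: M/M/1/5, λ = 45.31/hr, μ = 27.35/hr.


ρ = 45.31/27.35 = 1.6567
L = ρ[1 − (K+1)ρ^K + Kρ^(K+1)] / [(1−ρ)(1−ρ^(K+1))]
Numerator: 1.6567·(1 − 6·12.479111 + 5·20.673804) = 48.862488
Denominator: (-0.6567)·(-19.673804) = 12.919251
L = 48.862488/12.919251 = 3.7821

Final: 3.7821


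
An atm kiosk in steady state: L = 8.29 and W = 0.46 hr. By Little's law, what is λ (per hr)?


λ = L/W = 8.29/0.46 = 18.0217 /hr

Final: 18.0217 /hr


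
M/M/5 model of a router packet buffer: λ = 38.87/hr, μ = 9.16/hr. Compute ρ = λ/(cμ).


ρ = λ/(cμ) = 38.87/(5·9.16) = 38.87/45.80 = 0.8487

Final: 0.8487


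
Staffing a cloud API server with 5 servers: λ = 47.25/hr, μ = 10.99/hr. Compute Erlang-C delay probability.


a = λ/μ = 4.2994; ρ = a/5 = 0.8599
P₀ = 0.007729 (from M/M/c formula)
C(c,a) = [a^c/(c!(1−ρ))]·P₀ = [1468.99596/(120·0.1401)]·0.007729
= 87.36074·0.007729 = 0.675204

Final: 0.675204


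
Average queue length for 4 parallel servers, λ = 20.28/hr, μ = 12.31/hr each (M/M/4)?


a = λ/μ = 1.6474; ρ = a/4 = 0.4119
P₀ = 0.189698
Lq = P₀·a^c·ρ / (c!·(1−ρ)²) = 0.189698·7.36613·0.4119/(24·0.34591)
= 0.06932

Final: 0.06932


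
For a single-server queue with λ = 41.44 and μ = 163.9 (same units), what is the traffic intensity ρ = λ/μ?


ρ = λ/μ = 41.44/163.9 = 0.2528

Final: 0.2528


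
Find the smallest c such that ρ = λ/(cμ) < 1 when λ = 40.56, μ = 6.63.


Stability requires cμ > λ ⇔ c > λ/μ.
λ/μ = 40.56/6.63 = 6.1176
Minimum integer c = ⌊6.1176⌋ + 1 = 7
Check: 7·6.63 = 46.41 > 40.56, while 6·6.63 = 39.78 ≤ 40.56

Final: 7 servers


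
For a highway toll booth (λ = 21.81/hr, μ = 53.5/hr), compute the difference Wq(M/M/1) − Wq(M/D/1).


ρ = 21.81/53.5 = 0.4077
Wq(M/M/1) = ρ/(μ−λ) = 0.4077/31.69 = 0.01286 hr
Wq(M/D/1) = ρ/(2(μ−λ)) = 0.006432 hr
Savings = 0.01286 − 0.006432 = 0.006432 hr

Final: 0.006432 hr


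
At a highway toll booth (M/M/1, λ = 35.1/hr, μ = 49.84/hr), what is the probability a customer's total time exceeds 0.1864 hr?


W ~ Exponential(μ−λ) for M/M/1.
μ − λ = 49.84 − 35.1 = 14.7400
P(W > t) = e^{−(μ−λ)t} = e^{−2.7475} = 0.064086

Final: 0.064086


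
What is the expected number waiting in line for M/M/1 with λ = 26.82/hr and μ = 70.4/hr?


ρ = 26.82/70.4 = 0.3810
Lq = ρ²/(1−ρ) = 0.1451/0.6190 = 0.2345

Final: 0.2345


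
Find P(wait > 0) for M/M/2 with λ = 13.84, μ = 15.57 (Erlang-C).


a = λ/μ = 0.8889; ρ = a/2 = 0.4444
P₀ = 0.384615 (from M/M/c formula)
C(c,a) = [a^c/(c!(1−ρ))]·P₀ = [0.79012/(2·0.5556)]·0.384615
= 0.71111·0.384615 = 0.273504

Final: 0.273504


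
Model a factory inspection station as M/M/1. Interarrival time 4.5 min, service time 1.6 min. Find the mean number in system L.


λ = 60/4.5 = 13.3333 /hr
μ = 60/1.6 = 37.5000 /hr
ρ = λ/μ = 13.3333/37.5000 = 0.3556
L = ρ/(1−ρ) = 0.3556/0.6444 = 0.5517

Final: 0.5517


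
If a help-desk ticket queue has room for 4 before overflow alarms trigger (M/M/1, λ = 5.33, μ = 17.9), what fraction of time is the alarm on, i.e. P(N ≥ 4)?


ρ = 5.33/17.9 = 0.2978
P(N ≥ n) = ρ^n = 0.2978^4 = 0.007861

Final: 0.007861


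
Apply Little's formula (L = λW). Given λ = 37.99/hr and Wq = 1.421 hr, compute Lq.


Lq = λWq = 37.99·1.421 = 53.9838

Final: 53.9838


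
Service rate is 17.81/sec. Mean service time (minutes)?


Mean service time = 1/μ = 1/17.81 second = 0.05615 second
In minutes: 0.05615 × 0.0166667 = 0.0009358 min

Final: 0.0009358 min
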